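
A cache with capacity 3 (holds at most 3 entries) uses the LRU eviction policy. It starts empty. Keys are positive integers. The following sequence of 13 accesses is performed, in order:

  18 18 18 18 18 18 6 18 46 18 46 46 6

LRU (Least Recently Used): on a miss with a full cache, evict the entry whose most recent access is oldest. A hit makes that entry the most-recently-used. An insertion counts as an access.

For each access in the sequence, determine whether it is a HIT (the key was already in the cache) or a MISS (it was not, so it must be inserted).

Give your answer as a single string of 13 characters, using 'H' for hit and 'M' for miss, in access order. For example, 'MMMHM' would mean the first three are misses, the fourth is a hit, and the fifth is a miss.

LRU simulation (capacity=3):
  1. access 18: MISS. Cache (LRU->MRU): [18]
  2. access 18: HIT. Cache (LRU->MRU): [18]
  3. access 18: HIT. Cache (LRU->MRU): [18]
  4. access 18: HIT. Cache (LRU->MRU): [18]
  5. access 18: HIT. Cache (LRU->MRU): [18]
  6. access 18: HIT. Cache (LRU->MRU): [18]
  7. access 6: MISS. Cache (LRU->MRU): [18 6]
  8. access 18: HIT. Cache (LRU->MRU): [6 18]
  9. access 46: MISS. Cache (LRU->MRU): [6 18 46]
  10. access 18: HIT. Cache (LRU->MRU): [6 46 18]
  11. access 46: HIT. Cache (LRU->MRU): [6 18 46]
  12. access 46: HIT. Cache (LRU->MRU): [6 18 46]
  13. access 6: HIT. Cache (LRU->MRU): [18 46 6]
Total: 10 hits, 3 misses, 0 evictions

Answer: MHHHHHMHMHHHH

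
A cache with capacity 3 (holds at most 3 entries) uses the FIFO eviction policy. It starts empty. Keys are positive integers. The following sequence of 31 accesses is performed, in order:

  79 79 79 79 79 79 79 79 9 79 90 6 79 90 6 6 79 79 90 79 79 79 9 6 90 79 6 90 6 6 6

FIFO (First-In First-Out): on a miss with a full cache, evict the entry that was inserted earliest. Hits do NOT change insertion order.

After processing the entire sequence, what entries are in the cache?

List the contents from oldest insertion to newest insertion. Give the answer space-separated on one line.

FIFO simulation (capacity=3):
  1. access 79: MISS. Cache (old->new): [79]
  2. access 79: HIT. Cache (old->new): [79]
  3. access 79: HIT. Cache (old->new): [79]
  4. access 79: HIT. Cache (old->new): [79]
  5. access 79: HIT. Cache (old->new): [79]
  6. access 79: HIT. Cache (old->new): [79]
  7. access 79: HIT. Cache (old->new): [79]
  8. access 79: HIT. Cache (old->new): [79]
  9. access 9: MISS. Cache (old->new): [79 9]
  10. access 79: HIT. Cache (old->new): [79 9]
  11. access 90: MISS. Cache (old->new): [79 9 90]
  12. access 6: MISS, evict 79. Cache (old->new): [9 90 6]
  13. access 79: MISS, evict 9. Cache (old->new): [90 6 79]
  14. access 90: HIT. Cache (old->new): [90 6 79]
  15. access 6: HIT. Cache (old->new): [90 6 79]
  16. access 6: HIT. Cache (old->new): [90 6 79]
  17. access 79: HIT. Cache (old->new): [90 6 79]
  18. access 79: HIT. Cache (old->new): [90 6 79]
  19. access 90: HIT. Cache (old->new): [90 6 79]
  20. access 79: HIT. Cache (old->new): [90 6 79]
  21. access 79: HIT. Cache (old->new): [90 6 79]
  22. access 79: HIT. Cache (old->new): [90 6 79]
  23. access 9: MISS, evict 90. Cache (old->new): [6 79 9]
  24. access 6: HIT. Cache (old->new): [6 79 9]
  25. access 90: MISS, evict 6. Cache (old->new): [79 9 90]
  26. access 79: HIT. Cache (old->new): [79 9 90]
  27. access 6: MISS, evict 79. Cache (old->new): [9 90 6]
  28. access 90: HIT. Cache (old->new): [9 90 6]
  29. access 6: HIT. Cache (old->new): [9 90 6]
  30. access 6: HIT. Cache (old->new): [9 90 6]
  31. access 6: HIT. Cache (old->new): [9 90 6]
Total: 23 hits, 8 misses, 5 evictions

Answer: 9 90 6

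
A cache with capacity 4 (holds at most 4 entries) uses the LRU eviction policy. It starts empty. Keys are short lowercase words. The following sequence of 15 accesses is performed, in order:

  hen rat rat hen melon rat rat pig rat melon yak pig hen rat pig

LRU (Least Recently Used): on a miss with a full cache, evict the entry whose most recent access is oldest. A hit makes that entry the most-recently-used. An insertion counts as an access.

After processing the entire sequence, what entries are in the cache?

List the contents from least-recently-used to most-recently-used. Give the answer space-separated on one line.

LRU simulation (capacity=4):
  1. access hen: MISS. Cache (LRU->MRU): [hen]
  2. access rat: MISS. Cache (LRU->MRU): [hen rat]
  3. access rat: HIT. Cache (LRU->MRU): [hen rat]
  4. access hen: HIT. Cache (LRU->MRU): [rat hen]
  5. access melon: MISS. Cache (LRU->MRU): [rat hen melon]
  6. access rat: HIT. Cache (LRU->MRU): [hen melon rat]
  7. access rat: HIT. Cache (LRU->MRU): [hen melon rat]
  8. access pig: MISS. Cache (LRU->MRU): [hen melon rat pig]
  9. access rat: HIT. Cache (LRU->MRU): [hen melon pig rat]
  10. access melon: HIT. Cache (LRU->MRU): [hen pig rat melon]
  11. access yak: MISS, evict hen. Cache (LRU->MRU): [pig rat melon yak]
  12. access pig: HIT. Cache (LRU->MRU): [rat melon yak pig]
  13. access hen: MISS, evict rat. Cache (LRU->MRU): [melon yak pig hen]
  14. access rat: MISS, evict melon. Cache (LRU->MRU): [yak pig hen rat]
  15. access pig: HIT. Cache (LRU->MRU): [yak hen rat pig]
Total: 8 hits, 7 misses, 3 evictions

Answer: yak hen rat pig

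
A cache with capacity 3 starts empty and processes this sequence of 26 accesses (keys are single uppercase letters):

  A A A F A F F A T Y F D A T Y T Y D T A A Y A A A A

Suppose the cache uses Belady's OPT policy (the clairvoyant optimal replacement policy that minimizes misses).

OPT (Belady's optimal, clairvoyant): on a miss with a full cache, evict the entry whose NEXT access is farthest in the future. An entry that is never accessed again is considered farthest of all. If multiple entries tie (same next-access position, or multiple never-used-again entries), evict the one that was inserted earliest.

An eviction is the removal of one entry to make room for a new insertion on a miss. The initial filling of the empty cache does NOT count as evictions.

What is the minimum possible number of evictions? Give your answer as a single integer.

Answer: 4

Derivation:
OPT (Belady) simulation (capacity=3):
  1. access A: MISS. Cache: [A]
  2. access A: HIT. Next use of A: step 3. Cache: [A]
  3. access A: HIT. Next use of A: step 5. Cache: [A]
  4. access F: MISS. Cache: [A F]
  5. access A: HIT. Next use of A: step 8. Cache: [A F]
  6. access F: HIT. Next use of F: step 7. Cache: [A F]
  7. access F: HIT. Next use of F: step 11. Cache: [A F]
  8. access A: HIT. Next use of A: step 13. Cache: [A F]
  9. access T: MISS. Cache: [A F T]
  10. access Y: MISS, evict T (next use: step 14). Cache: [A F Y]
  11. access F: HIT. Next use of F: never. Cache: [A F Y]
  12. access D: MISS, evict F (next use: never). Cache: [A Y D]
  13. access A: HIT. Next use of A: step 20. Cache: [A Y D]
  14. access T: MISS, evict A (next use: step 20). Cache: [Y D T]
  15. access Y: HIT. Next use of Y: step 17. Cache: [Y D T]
  16. access T: HIT. Next use of T: step 19. Cache: [Y D T]
  17. access Y: HIT. Next use of Y: step 22. Cache: [Y D T]
  18. access D: HIT. Next use of D: never. Cache: [Y D T]
  19. access T: HIT. Next use of T: never. Cache: [Y D T]
  20. access A: MISS, evict D (next use: never). Cache: [Y T A]
  21. access A: HIT. Next use of A: step 23. Cache: [Y T A]
  22. access Y: HIT. Next use of Y: never. Cache: [Y T A]
  23. access A: HIT. Next use of A: step 24. Cache: [Y T A]
  24. access A: HIT. Next use of A: step 25. Cache: [Y T A]
  25. access A: HIT. Next use of A: step 26. Cache: [Y T A]
  26. access A: HIT. Next use of A: never. Cache: [Y T A]
Total: 19 hits, 7 misses, 4 evictions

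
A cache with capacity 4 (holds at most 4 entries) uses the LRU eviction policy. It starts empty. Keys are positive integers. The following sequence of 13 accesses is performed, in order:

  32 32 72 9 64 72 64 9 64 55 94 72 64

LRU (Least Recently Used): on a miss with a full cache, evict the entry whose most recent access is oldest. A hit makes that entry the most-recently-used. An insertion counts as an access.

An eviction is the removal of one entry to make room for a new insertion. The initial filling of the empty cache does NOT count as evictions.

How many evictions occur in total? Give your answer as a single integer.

LRU simulation (capacity=4):
  1. access 32: MISS. Cache (LRU->MRU): [32]
  2. access 32: HIT. Cache (LRU->MRU): [32]
  3. access 72: MISS. Cache (LRU->MRU): [32 72]
  4. access 9: MISS. Cache (LRU->MRU): [32 72 9]
  5. access 64: MISS. Cache (LRU->MRU): [32 72 9 64]
  6. access 72: HIT. Cache (LRU->MRU): [32 9 64 72]
  7. access 64: HIT. Cache (LRU->MRU): [32 9 72 64]
  8. access 9: HIT. Cache (LRU->MRU): [32 72 64 9]
  9. access 64: HIT. Cache (LRU->MRU): [32 72 9 64]
  10. access 55: MISS, evict 32. Cache (LRU->MRU): [72 9 64 55]
  11. access 94: MISS, evict 72. Cache (LRU->MRU): [9 64 55 94]
  12. access 72: MISS, evict 9. Cache (LRU->MRU): [64 55 94 72]
  13. access 64: HIT. Cache (LRU->MRU): [55 94 72 64]
Total: 6 hits, 7 misses, 3 evictions

Answer: 3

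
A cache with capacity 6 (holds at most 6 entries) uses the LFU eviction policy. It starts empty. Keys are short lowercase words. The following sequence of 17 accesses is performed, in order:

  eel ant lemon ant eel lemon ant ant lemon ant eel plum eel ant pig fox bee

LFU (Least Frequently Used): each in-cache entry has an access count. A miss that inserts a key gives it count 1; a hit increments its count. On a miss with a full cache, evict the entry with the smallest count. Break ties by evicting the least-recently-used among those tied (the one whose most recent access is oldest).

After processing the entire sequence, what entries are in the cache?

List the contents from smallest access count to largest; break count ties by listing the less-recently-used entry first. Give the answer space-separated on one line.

Answer: pig fox bee lemon eel ant

Derivation:
LFU simulation (capacity=6):
  1. access eel: MISS. Cache: [eel(c=1)]
  2. access ant: MISS. Cache: [eel(c=1) ant(c=1)]
  3. access lemon: MISS. Cache: [eel(c=1) ant(c=1) lemon(c=1)]
  4. access ant: HIT, count now 2. Cache: [eel(c=1) lemon(c=1) ant(c=2)]
  5. access eel: HIT, count now 2. Cache: [lemon(c=1) ant(c=2) eel(c=2)]
  6. access lemon: HIT, count now 2. Cache: [ant(c=2) eel(c=2) lemon(c=2)]
  7. access ant: HIT, count now 3. Cache: [eel(c=2) lemon(c=2) ant(c=3)]
  8. access ant: HIT, count now 4. Cache: [eel(c=2) lemon(c=2) ant(c=4)]
  9. access lemon: HIT, count now 3. Cache: [eel(c=2) lemon(c=3) ant(c=4)]
  10. access ant: HIT, count now 5. Cache: [eel(c=2) lemon(c=3) ant(c=5)]
  11. access eel: HIT, count now 3. Cache: [lemon(c=3) eel(c=3) ant(c=5)]
  12. access plum: MISS. Cache: [plum(c=1) lemon(c=3) eel(c=3) ant(c=5)]
  13. access eel: HIT, count now 4. Cache: [plum(c=1) lemon(c=3) eel(c=4) ant(c=5)]
  14. access ant: HIT, count now 6. Cache: [plum(c=1) lemon(c=3) eel(c=4) ant(c=6)]
  15. access pig: MISS. Cache: [plum(c=1) pig(c=1) lemon(c=3) eel(c=4) ant(c=6)]
  16. access fox: MISS. Cache: [plum(c=1) pig(c=1) fox(c=1) lemon(c=3) eel(c=4) ant(c=6)]
  17. access bee: MISS, evict plum(c=1). Cache: [pig(c=1) fox(c=1) bee(c=1) lemon(c=3) eel(c=4) ant(c=6)]
Total: 10 hits, 7 misses, 1 evictions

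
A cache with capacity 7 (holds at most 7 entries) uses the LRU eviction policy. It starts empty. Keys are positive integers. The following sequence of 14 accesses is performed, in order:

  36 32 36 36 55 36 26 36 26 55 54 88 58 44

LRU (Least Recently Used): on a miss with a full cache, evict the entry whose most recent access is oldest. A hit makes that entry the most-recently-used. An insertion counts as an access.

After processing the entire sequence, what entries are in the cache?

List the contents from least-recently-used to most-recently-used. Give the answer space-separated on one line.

LRU simulation (capacity=7):
  1. access 36: MISS. Cache (LRU->MRU): [36]
  2. access 32: MISS. Cache (LRU->MRU): [36 32]
  3. access 36: HIT. Cache (LRU->MRU): [32 36]
  4. access 36: HIT. Cache (LRU->MRU): [32 36]
  5. access 55: MISS. Cache (LRU->MRU): [32 36 55]
  6. access 36: HIT. Cache (LRU->MRU): [32 55 36]
  7. access 26: MISS. Cache (LRU->MRU): [32 55 36 26]
  8. access 36: HIT. Cache (LRU->MRU): [32 55 26 36]
  9. access 26: HIT. Cache (LRU->MRU): [32 55 36 26]
  10. access 55: HIT. Cache (LRU->MRU): [32 36 26 55]
  11. access 54: MISS. Cache (LRU->MRU): [32 36 26 55 54]
  12. access 88: MISS. Cache (LRU->MRU): [32 36 26 55 54 88]
  13. access 58: MISS. Cache (LRU->MRU): [32 36 26 55 54 88 58]
  14. access 44: MISS, evict 32. Cache (LRU->MRU): [36 26 55 54 88 58 44]
Total: 6 hits, 8 misses, 1 evictions

Answer: 36 26 55 54 88 58 44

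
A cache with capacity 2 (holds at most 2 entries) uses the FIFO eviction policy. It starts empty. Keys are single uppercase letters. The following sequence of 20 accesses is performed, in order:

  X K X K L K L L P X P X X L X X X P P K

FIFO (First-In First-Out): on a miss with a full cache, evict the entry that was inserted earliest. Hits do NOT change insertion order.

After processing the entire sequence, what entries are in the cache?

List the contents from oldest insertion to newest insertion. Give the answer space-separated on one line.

Answer: P K

Derivation:
FIFO simulation (capacity=2):
  1. access X: MISS. Cache (old->new): [X]
  2. access K: MISS. Cache (old->new): [X K]
  3. access X: HIT. Cache (old->new): [X K]
  4. access K: HIT. Cache (old->new): [X K]
  5. access L: MISS, evict X. Cache (old->new): [K L]
  6. access K: HIT. Cache (old->new): [K L]
  7. access L: HIT. Cache (old->new): [K L]
  8. access L: HIT. Cache (old->new): [K L]
  9. access P: MISS, evict K. Cache (old->new): [L P]
  10. access X: MISS, evict L. Cache (old->new): [P X]
  11. access P: HIT. Cache (old->new): [P X]
  12. access X: HIT. Cache (old->new): [P X]
  13. access X: HIT. Cache (old->new): [P X]
  14. access L: MISS, evict P. Cache (old->new): [X L]
  15. access X: HIT. Cache (old->new): [X L]
  16. access X: HIT. Cache (old->new): [X L]
  17. access X: HIT. Cache (old->new): [X L]
  18. access P: MISS, evict X. Cache (old->new): [L P]
  19. access P: HIT. Cache (old->new): [L P]
  20. access K: MISS, evict L. Cache (old->new): [P K]
Total: 12 hits, 8 misses, 6 evictions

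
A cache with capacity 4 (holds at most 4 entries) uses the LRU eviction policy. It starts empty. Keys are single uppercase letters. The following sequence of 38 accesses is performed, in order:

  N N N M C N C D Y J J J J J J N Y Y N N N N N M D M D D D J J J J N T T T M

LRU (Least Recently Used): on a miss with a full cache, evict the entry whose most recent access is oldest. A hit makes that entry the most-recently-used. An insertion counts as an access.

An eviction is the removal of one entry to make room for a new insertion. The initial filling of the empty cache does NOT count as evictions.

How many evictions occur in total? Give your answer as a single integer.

Answer: 8

Derivation:
LRU simulation (capacity=4):
  1. access N: MISS. Cache (LRU->MRU): [N]
  2. access N: HIT. Cache (LRU->MRU): [N]
  3. access N: HIT. Cache (LRU->MRU): [N]
  4. access M: MISS. Cache (LRU->MRU): [N M]
  5. access C: MISS. Cache (LRU->MRU): [N M C]
  6. access N: HIT. Cache (LRU->MRU): [M C N]
  7. access C: HIT. Cache (LRU->MRU): [M N C]
  8. access D: MISS. Cache (LRU->MRU): [M N C D]
  9. access Y: MISS, evict M. Cache (LRU->MRU): [N C D Y]
  10. access J: MISS, evict N. Cache (LRU->MRU): [C D Y J]
  11. access J: HIT. Cache (LRU->MRU): [C D Y J]
  12. access J: HIT. Cache (LRU->MRU): [C D Y J]
  13. access J: HIT. Cache (LRU->MRU): [C D Y J]
  14. access J: HIT. Cache (LRU->MRU): [C D Y J]
  15. access J: HIT. Cache (LRU->MRU): [C D Y J]
  16. access N: MISS, evict C. Cache (LRU->MRU): [D Y J N]
  17. access Y: HIT. Cache (LRU->MRU): [D J N Y]
  18. access Y: HIT. Cache (LRU->MRU): [D J N Y]
  19. access N: HIT. Cache (LRU->MRU): [D J Y N]
  20. access N: HIT. Cache (LRU->MRU): [D J Y N]
  21. access N: HIT. Cache (LRU->MRU): [D J Y N]
  22. access N: HIT. Cache (LRU->MRU): [D J Y N]
  23. access N: HIT. Cache (LRU->MRU): [D J Y N]
  24. access M: MISS, evict D. Cache (LRU->MRU): [J Y N M]
  25. access D: MISS, evict J. Cache (LRU->MRU): [Y N M D]
  26. access M: HIT. Cache (LRU->MRU): [Y N D M]
  27. access D: HIT. Cache (LRU->MRU): [Y N M D]
  28. access D: HIT. Cache (LRU->MRU): [Y N M D]
  29. access D: HIT. Cache (LRU->MRU): [Y N M D]
  30. access J: MISS, evict Y. Cache (LRU->MRU): [N M D J]
  31. access J: HIT. Cache (LRU->MRU): [N M D J]
  32. access J: HIT. Cache (LRU->MRU): [N M D J]
  33. access J: HIT. Cache (LRU->MRU): [N M D J]
  34. access N: HIT. Cache (LRU->MRU): [M D J N]
  35. access T: MISS, evict M. Cache (LRU->MRU): [D J N T]
  36. access T: HIT. Cache (LRU->MRU): [D J N T]
  37. access T: HIT. Cache (LRU->MRU): [D J N T]
  38. access M: MISS, evict D. Cache (LRU->MRU): [J N T M]
Total: 26 hits, 12 misses, 8 evictions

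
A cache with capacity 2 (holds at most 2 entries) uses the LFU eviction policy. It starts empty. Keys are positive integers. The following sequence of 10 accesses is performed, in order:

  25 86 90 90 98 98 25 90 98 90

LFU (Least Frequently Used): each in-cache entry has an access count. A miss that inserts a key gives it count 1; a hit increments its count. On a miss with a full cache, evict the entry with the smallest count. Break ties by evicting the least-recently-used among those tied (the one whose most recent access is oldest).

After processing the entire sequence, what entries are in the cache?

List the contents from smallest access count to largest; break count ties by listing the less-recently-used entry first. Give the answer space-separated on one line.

Answer: 90 98

Derivation:
LFU simulation (capacity=2):
  1. access 25: MISS. Cache: [25(c=1)]
  2. access 86: MISS. Cache: [25(c=1) 86(c=1)]
  3. access 90: MISS, evict 25(c=1). Cache: [86(c=1) 90(c=1)]
  4. access 90: HIT, count now 2. Cache: [86(c=1) 90(c=2)]
  5. access 98: MISS, evict 86(c=1). Cache: [98(c=1) 90(c=2)]
  6. access 98: HIT, count now 2. Cache: [90(c=2) 98(c=2)]
  7. access 25: MISS, evict 90(c=2). Cache: [25(c=1) 98(c=2)]
  8. access 90: MISS, evict 25(c=1). Cache: [90(c=1) 98(c=2)]
  9. access 98: HIT, count now 3. Cache: [90(c=1) 98(c=3)]
  10. access 90: HIT, count now 2. Cache: [90(c=2) 98(c=3)]
Total: 4 hits, 6 misses, 4 evictions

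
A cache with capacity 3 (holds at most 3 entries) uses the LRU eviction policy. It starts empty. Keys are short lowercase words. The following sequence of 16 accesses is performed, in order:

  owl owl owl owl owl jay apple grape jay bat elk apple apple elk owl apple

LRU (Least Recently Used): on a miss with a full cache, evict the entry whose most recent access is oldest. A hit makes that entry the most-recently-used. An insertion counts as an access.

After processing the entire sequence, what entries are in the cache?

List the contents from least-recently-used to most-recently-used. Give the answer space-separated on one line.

Answer: elk owl apple

Derivation:
LRU simulation (capacity=3):
  1. access owl: MISS. Cache (LRU->MRU): [owl]
  2. access owl: HIT. Cache (LRU->MRU): [owl]
  3. access owl: HIT. Cache (LRU->MRU): [owl]
  4. access owl: HIT. Cache (LRU->MRU): [owl]
  5. access owl: HIT. Cache (LRU->MRU): [owl]
  6. access jay: MISS. Cache (LRU->MRU): [owl jay]
  7. access apple: MISS. Cache (LRU->MRU): [owl jay apple]
  8. access grape: MISS, evict owl. Cache (LRU->MRU): [jay apple grape]
  9. access jay: HIT. Cache (LRU->MRU): [apple grape jay]
  10. access bat: MISS, evict apple. Cache (LRU->MRU): [grape jay bat]
  11. access elk: MISS, evict grape. Cache (LRU->MRU): [jay bat elk]
  12. access apple: MISS, evict jay. Cache (LRU->MRU): [bat elk apple]
  13. access apple: HIT. Cache (LRU->MRU): [bat elk apple]
  14. access elk: HIT. Cache (LRU->MRU): [bat apple elk]
  15. access owl: MISS, evict bat. Cache (LRU->MRU): [apple elk owl]
  16. access apple: HIT. Cache (LRU->MRU): [elk owl apple]
Total: 8 hits, 8 misses, 5 evictions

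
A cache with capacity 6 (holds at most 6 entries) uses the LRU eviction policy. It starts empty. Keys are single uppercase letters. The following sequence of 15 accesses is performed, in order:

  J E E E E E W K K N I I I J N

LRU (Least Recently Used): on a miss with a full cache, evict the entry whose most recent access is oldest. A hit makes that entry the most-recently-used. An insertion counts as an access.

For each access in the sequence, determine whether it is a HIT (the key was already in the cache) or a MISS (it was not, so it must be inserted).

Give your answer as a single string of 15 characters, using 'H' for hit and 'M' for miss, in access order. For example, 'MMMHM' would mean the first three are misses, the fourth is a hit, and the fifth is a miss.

Answer: MMHHHHMMHMMHHHH

Derivation:
LRU simulation (capacity=6):
  1. access J: MISS. Cache (LRU->MRU): [J]
  2. access E: MISS. Cache (LRU->MRU): [J E]
  3. access E: HIT. Cache (LRU->MRU): [J E]
  4. access E: HIT. Cache (LRU->MRU): [J E]
  5. access E: HIT. Cache (LRU->MRU): [J E]
  6. access E: HIT. Cache (LRU->MRU): [J E]
  7. access W: MISS. Cache (LRU->MRU): [J E W]
  8. access K: MISS. Cache (LRU->MRU): [J E W K]
  9. access K: HIT. Cache (LRU->MRU): [J E W K]
  10. access N: MISS. Cache (LRU->MRU): [J E W K N]
  11. access I: MISS. Cache (LRU->MRU): [J E W K N I]
  12. access I: HIT. Cache (LRU->MRU): [J E W K N I]
  13. access I: HIT. Cache (LRU->MRU): [J E W K N I]
  14. access J: HIT. Cache (LRU->MRU): [E W K N I J]
  15. access N: HIT. Cache (LRU->MRU): [E W K I J N]
Total: 9 hits, 6 misses, 0 evictions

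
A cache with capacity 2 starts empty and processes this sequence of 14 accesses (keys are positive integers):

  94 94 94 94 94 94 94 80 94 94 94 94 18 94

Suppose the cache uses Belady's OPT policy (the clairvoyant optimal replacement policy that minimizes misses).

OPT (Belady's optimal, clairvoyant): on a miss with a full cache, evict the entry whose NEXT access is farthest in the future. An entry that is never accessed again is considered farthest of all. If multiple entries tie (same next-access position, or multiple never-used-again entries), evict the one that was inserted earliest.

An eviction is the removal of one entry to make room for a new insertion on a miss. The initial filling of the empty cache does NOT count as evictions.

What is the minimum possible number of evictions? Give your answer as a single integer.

OPT (Belady) simulation (capacity=2):
  1. access 94: MISS. Cache: [94]
  2. access 94: HIT. Next use of 94: step 3. Cache: [94]
  3. access 94: HIT. Next use of 94: step 4. Cache: [94]
  4. access 94: HIT. Next use of 94: step 5. Cache: [94]
  5. access 94: HIT. Next use of 94: step 6. Cache: [94]
  6. access 94: HIT. Next use of 94: step 7. Cache: [94]
  7. access 94: HIT. Next use of 94: step 9. Cache: [94]
  8. access 80: MISS. Cache: [94 80]
  9. access 94: HIT. Next use of 94: step 10. Cache: [94 80]
  10. access 94: HIT. Next use of 94: step 11. Cache: [94 80]
  11. access 94: HIT. Next use of 94: step 12. Cache: [94 80]
  12. access 94: HIT. Next use of 94: step 14. Cache: [94 80]
  13. access 18: MISS, evict 80 (next use: never). Cache: [94 18]
  14. access 94: HIT. Next use of 94: never. Cache: [94 18]
Total: 11 hits, 3 misses, 1 evictions

Answer: 1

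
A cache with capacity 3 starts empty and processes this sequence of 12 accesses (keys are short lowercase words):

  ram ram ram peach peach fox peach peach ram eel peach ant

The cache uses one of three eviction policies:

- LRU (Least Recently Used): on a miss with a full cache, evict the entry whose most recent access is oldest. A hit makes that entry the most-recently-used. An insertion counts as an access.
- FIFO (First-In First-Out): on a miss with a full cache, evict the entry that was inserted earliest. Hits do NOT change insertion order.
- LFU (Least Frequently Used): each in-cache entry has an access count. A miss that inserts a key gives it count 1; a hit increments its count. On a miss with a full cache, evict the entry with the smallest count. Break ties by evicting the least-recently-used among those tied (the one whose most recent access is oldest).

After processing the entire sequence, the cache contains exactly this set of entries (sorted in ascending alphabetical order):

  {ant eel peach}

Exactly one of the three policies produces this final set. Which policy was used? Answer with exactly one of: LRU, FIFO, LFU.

Simulating under each policy and comparing final sets:
  LRU: final set = {ant eel peach} -> MATCHES target
  FIFO: final set = {ant eel fox} -> differs
  LFU: final set = {ant peach ram} -> differs
Only LRU produces the target set.

Answer: LRU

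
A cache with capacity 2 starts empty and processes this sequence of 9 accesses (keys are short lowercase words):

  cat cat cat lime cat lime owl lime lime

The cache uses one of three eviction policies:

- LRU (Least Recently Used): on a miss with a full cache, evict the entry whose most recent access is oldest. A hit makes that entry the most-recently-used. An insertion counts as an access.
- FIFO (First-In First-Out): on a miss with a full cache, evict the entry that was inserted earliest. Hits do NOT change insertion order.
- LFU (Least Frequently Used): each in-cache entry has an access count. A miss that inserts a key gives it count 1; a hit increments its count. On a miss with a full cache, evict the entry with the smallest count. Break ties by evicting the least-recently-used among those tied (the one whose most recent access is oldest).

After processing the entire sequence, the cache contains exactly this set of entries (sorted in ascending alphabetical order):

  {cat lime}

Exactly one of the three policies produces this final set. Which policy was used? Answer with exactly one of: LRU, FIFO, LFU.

Simulating under each policy and comparing final sets:
  LRU: final set = {lime owl} -> differs
  FIFO: final set = {lime owl} -> differs
  LFU: final set = {cat lime} -> MATCHES target
Only LFU produces the target set.

Answer: LFU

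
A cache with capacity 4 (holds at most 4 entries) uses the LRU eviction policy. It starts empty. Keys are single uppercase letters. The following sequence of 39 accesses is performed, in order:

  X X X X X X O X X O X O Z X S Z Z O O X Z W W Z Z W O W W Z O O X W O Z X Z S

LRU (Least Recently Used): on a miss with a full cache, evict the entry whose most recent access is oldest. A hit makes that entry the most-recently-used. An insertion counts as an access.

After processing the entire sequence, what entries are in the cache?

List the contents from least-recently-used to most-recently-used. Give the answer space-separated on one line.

Answer: O X Z S

Derivation:
LRU simulation (capacity=4):
  1. access X: MISS. Cache (LRU->MRU): [X]
  2. access X: HIT. Cache (LRU->MRU): [X]
  3. access X: HIT. Cache (LRU->MRU): [X]
  4. access X: HIT. Cache (LRU->MRU): [X]
  5. access X: HIT. Cache (LRU->MRU): [X]
  6. access X: HIT. Cache (LRU->MRU): [X]
  7. access O: MISS. Cache (LRU->MRU): [X O]
  8. access X: HIT. Cache (LRU->MRU): [O X]
  9. access X: HIT. Cache (LRU->MRU): [O X]
  10. access O: HIT. Cache (LRU->MRU): [X O]
  11. access X: HIT. Cache (LRU->MRU): [O X]
  12. access O: HIT. Cache (LRU->MRU): [X O]
  13. access Z: MISS. Cache (LRU->MRU): [X O Z]
  14. access X: HIT. Cache (LRU->MRU): [O Z X]
  15. access S: MISS. Cache (LRU->MRU): [O Z X S]
  16. access Z: HIT. Cache (LRU->MRU): [O X S Z]
  17. access Z: HIT. Cache (LRU->MRU): [O X S Z]
  18. access O: HIT. Cache (LRU->MRU): [X S Z O]
  19. access O: HIT. Cache (LRU->MRU): [X S Z O]
  20. access X: HIT. Cache (LRU->MRU): [S Z O X]
  21. access Z: HIT. Cache (LRU->MRU): [S O X Z]
  22. access W: MISS, evict S. Cache (LRU->MRU): [O X Z W]
  23. access W: HIT. Cache (LRU->MRU): [O X Z W]
  24. access Z: HIT. Cache (LRU->MRU): [O X W Z]
  25. access Z: HIT. Cache (LRU->MRU): [O X W Z]
  26. access W: HIT. Cache (LRU->MRU): [O X Z W]
  27. access O: HIT. Cache (LRU->MRU): [X Z W O]
  28. access W: HIT. Cache (LRU->MRU): [X Z O W]
  29. access W: HIT. Cache (LRU->MRU): [X Z O W]
  30. access Z: HIT. Cache (LRU->MRU): [X O W Z]
  31. access O: HIT. Cache (LRU->MRU): [X W Z O]
  32. access O: HIT. Cache (LRU->MRU): [X W Z O]
  33. access X: HIT. Cache (LRU->MRU): [W Z O X]
  34. access W: HIT. Cache (LRU->MRU): [Z O X W]
  35. access O: HIT. Cache (LRU->MRU): [Z X W O]
  36. access Z: HIT. Cache (LRU->MRU): [X W O Z]
  37. access X: HIT. Cache (LRU->MRU): [W O Z X]
  38. access Z: HIT. Cache (LRU->MRU): [W O X Z]
  39. access S: MISS, evict W. Cache (LRU->MRU): [O X Z S]
Total: 33 hits, 6 misses, 2 evictions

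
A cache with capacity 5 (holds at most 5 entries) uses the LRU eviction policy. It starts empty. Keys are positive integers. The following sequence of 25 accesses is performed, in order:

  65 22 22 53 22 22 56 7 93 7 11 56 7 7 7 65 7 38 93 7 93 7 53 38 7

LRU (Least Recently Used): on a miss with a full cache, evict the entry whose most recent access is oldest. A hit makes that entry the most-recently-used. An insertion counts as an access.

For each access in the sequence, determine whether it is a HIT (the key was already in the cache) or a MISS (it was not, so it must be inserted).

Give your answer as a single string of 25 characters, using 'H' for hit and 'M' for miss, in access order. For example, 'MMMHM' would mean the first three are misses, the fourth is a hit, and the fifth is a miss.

LRU simulation (capacity=5):
  1. access 65: MISS. Cache (LRU->MRU): [65]
  2. access 22: MISS. Cache (LRU->MRU): [65 22]
  3. access 22: HIT. Cache (LRU->MRU): [65 22]
  4. access 53: MISS. Cache (LRU->MRU): [65 22 53]
  5. access 22: HIT. Cache (LRU->MRU): [65 53 22]
  6. access 22: HIT. Cache (LRU->MRU): [65 53 22]
  7. access 56: MISS. Cache (LRU->MRU): [65 53 22 56]
  8. access 7: MISS. Cache (LRU->MRU): [65 53 22 56 7]
  9. access 93: MISS, evict 65. Cache (LRU->MRU): [53 22 56 7 93]
  10. access 7: HIT. Cache (LRU->MRU): [53 22 56 93 7]
  11. access 11: MISS, evict 53. Cache (LRU->MRU): [22 56 93 7 11]
  12. access 56: HIT. Cache (LRU->MRU): [22 93 7 11 56]
  13. access 7: HIT. Cache (LRU->MRU): [22 93 11 56 7]
  14. access 7: HIT. Cache (LRU->MRU): [22 93 11 56 7]
  15. access 7: HIT. Cache (LRU->MRU): [22 93 11 56 7]
  16. access 65: MISS, evict 22. Cache (LRU->MRU): [93 11 56 7 65]
  17. access 7: HIT. Cache (LRU->MRU): [93 11 56 65 7]
  18. access 38: MISS, evict 93. Cache (LRU->MRU): [11 56 65 7 38]
  19. access 93: MISS, evict 11. Cache (LRU->MRU): [56 65 7 38 93]
  20. access 7: HIT. Cache (LRU->MRU): [56 65 38 93 7]
  21. access 93: HIT. Cache (LRU->MRU): [56 65 38 7 93]
  22. access 7: HIT. Cache (LRU->MRU): [56 65 38 93 7]
  23. access 53: MISS, evict 56. Cache (LRU->MRU): [65 38 93 7 53]
  24. access 38: HIT. Cache (LRU->MRU): [65 93 7 53 38]
  25. access 7: HIT. Cache (LRU->MRU): [65 93 53 38 7]
Total: 14 hits, 11 misses, 6 evictions

Answer: MMHMHHMMMHMHHHHMHMMHHHMHH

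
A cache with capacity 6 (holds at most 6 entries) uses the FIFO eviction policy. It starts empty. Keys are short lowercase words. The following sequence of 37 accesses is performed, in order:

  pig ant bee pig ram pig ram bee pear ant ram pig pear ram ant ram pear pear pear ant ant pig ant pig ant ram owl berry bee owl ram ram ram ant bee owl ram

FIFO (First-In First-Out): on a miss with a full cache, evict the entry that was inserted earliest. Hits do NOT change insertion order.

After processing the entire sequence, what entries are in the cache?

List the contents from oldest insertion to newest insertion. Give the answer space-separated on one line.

FIFO simulation (capacity=6):
  1. access pig: MISS. Cache (old->new): [pig]
  2. access ant: MISS. Cache (old->new): [pig ant]
  3. access bee: MISS. Cache (old->new): [pig ant bee]
  4. access pig: HIT. Cache (old->new): [pig ant bee]
  5. access ram: MISS. Cache (old->new): [pig ant bee ram]
  6. access pig: HIT. Cache (old->new): [pig ant bee ram]
  7. access ram: HIT. Cache (old->new): [pig ant bee ram]
  8. access bee: HIT. Cache (old->new): [pig ant bee ram]
  9. access pear: MISS. Cache (old->new): [pig ant bee ram pear]
  10. access ant: HIT. Cache (old->new): [pig ant bee ram pear]
  11. access ram: HIT. Cache (old->new): [pig ant bee ram pear]
  12. access pig: HIT. Cache (old->new): [pig ant bee ram pear]
  13. access pear: HIT. Cache (old->new): [pig ant bee ram pear]
  14. access ram: HIT. Cache (old->new): [pig ant bee ram pear]
  15. access ant: HIT. Cache (old->new): [pig ant bee ram pear]
  16. access ram: HIT. Cache (old->new): [pig ant bee ram pear]
  17. access pear: HIT. Cache (old->new): [pig ant bee ram pear]
  18. access pear: HIT. Cache (old->new): [pig ant bee ram pear]
  19. access pear: HIT. Cache (old->new): [pig ant bee ram pear]
  20. access ant: HIT. Cache (old->new): [pig ant bee ram pear]
  21. access ant: HIT. Cache (old->new): [pig ant bee ram pear]
  22. access pig: HIT. Cache (old->new): [pig ant bee ram pear]
  23. access ant: HIT. Cache (old->new): [pig ant bee ram pear]
  24. access pig: HIT. Cache (old->new): [pig ant bee ram pear]
  25. access ant: HIT. Cache (old->new): [pig ant bee ram pear]
  26. access ram: HIT. Cache (old->new): [pig ant bee ram pear]
  27. access owl: MISS. Cache (old->new): [pig ant bee ram pear owl]
  28. access berry: MISS, evict pig. Cache (old->new): [ant bee ram pear owl berry]
  29. access bee: HIT. Cache (old->new): [ant bee ram pear owl berry]
  30. access owl: HIT. Cache (old->new): [ant bee ram pear owl berry]
  31. access ram: HIT. Cache (old->new): [ant bee ram pear owl berry]
  32. access ram: HIT. Cache (old->new): [ant bee ram pear owl berry]
  33. access ram: HIT. Cache (old->new): [ant bee ram pear owl berry]
  34. access ant: HIT. Cache (old->new): [ant bee ram pear owl berry]
  35. access bee: HIT. Cache (old->new): [ant bee ram pear owl berry]
  36. access owl: HIT. Cache (old->new): [ant bee ram pear owl berry]
  37. access ram: HIT. Cache (old->new): [ant bee ram pear owl berry]
Total: 30 hits, 7 misses, 1 evictions

Answer: ant bee ram pear owl berry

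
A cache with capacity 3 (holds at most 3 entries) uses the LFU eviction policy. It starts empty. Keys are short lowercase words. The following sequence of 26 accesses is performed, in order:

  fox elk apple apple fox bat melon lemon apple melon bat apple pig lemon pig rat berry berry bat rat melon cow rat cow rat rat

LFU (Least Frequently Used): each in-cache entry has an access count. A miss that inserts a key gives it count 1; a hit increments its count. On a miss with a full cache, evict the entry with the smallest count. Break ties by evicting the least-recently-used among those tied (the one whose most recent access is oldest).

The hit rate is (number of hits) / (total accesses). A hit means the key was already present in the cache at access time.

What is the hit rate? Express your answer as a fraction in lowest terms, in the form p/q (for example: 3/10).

Answer: 3/13

Derivation:
LFU simulation (capacity=3):
  1. access fox: MISS. Cache: [fox(c=1)]
  2. access elk: MISS. Cache: [fox(c=1) elk(c=1)]
  3. access apple: MISS. Cache: [fox(c=1) elk(c=1) apple(c=1)]
  4. access apple: HIT, count now 2. Cache: [fox(c=1) elk(c=1) apple(c=2)]
  5. access fox: HIT, count now 2. Cache: [elk(c=1) apple(c=2) fox(c=2)]
  6. access bat: MISS, evict elk(c=1). Cache: [bat(c=1) apple(c=2) fox(c=2)]
  7. access melon: MISS, evict bat(c=1). Cache: [melon(c=1) apple(c=2) fox(c=2)]
  8. access lemon: MISS, evict melon(c=1). Cache: [lemon(c=1) apple(c=2) fox(c=2)]
  9. access apple: HIT, count now 3. Cache: [lemon(c=1) fox(c=2) apple(c=3)]
  10. access melon: MISS, evict lemon(c=1). Cache: [melon(c=1) fox(c=2) apple(c=3)]
  11. access bat: MISS, evict melon(c=1). Cache: [bat(c=1) fox(c=2) apple(c=3)]
  12. access apple: HIT, count now 4. Cache: [bat(c=1) fox(c=2) apple(c=4)]
  13. access pig: MISS, evict bat(c=1). Cache: [pig(c=1) fox(c=2) apple(c=4)]
  14. access lemon: MISS, evict pig(c=1). Cache: [lemon(c=1) fox(c=2) apple(c=4)]
  15. access pig: MISS, evict lemon(c=1). Cache: [pig(c=1) fox(c=2) apple(c=4)]
  16. access rat: MISS, evict pig(c=1). Cache: [rat(c=1) fox(c=2) apple(c=4)]
  17. access berry: MISS, evict rat(c=1). Cache: [berry(c=1) fox(c=2) apple(c=4)]
  18. access berry: HIT, count now 2. Cache: [fox(c=2) berry(c=2) apple(c=4)]
  19. access bat: MISS, evict fox(c=2). Cache: [bat(c=1) berry(c=2) apple(c=4)]
  20. access rat: MISS, evict bat(c=1). Cache: [rat(c=1) berry(c=2) apple(c=4)]
  21. access melon: MISS, evict rat(c=1). Cache: [melon(c=1) berry(c=2) apple(c=4)]
  22. access cow: MISS, evict melon(c=1). Cache: [cow(c=1) berry(c=2) apple(c=4)]
  23. access rat: MISS, evict cow(c=1). Cache: [rat(c=1) berry(c=2) apple(c=4)]
  24. access cow: MISS, evict rat(c=1). Cache: [cow(c=1) berry(c=2) apple(c=4)]
  25. access rat: MISS, evict cow(c=1). Cache: [rat(c=1) berry(c=2) apple(c=4)]
  26. access rat: HIT, count now 2. Cache: [berry(c=2) rat(c=2) apple(c=4)]
Total: 6 hits, 20 misses, 17 evictions

Hit rate = 6/26 = 3/13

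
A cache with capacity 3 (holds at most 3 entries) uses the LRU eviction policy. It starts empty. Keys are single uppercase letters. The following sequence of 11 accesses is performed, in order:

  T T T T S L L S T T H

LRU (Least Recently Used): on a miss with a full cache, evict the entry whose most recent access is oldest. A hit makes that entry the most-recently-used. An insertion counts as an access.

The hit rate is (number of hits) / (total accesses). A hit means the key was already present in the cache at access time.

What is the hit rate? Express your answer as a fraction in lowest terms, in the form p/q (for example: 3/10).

LRU simulation (capacity=3):
  1. access T: MISS. Cache (LRU->MRU): [T]
  2. access T: HIT. Cache (LRU->MRU): [T]
  3. access T: HIT. Cache (LRU->MRU): [T]
  4. access T: HIT. Cache (LRU->MRU): [T]
  5. access S: MISS. Cache (LRU->MRU): [T S]
  6. access L: MISS. Cache (LRU->MRU): [T S L]
  7. access L: HIT. Cache (LRU->MRU): [T S L]
  8. access S: HIT. Cache (LRU->MRU): [T L S]
  9. access T: HIT. Cache (LRU->MRU): [L S T]
  10. access T: HIT. Cache (LRU->MRU): [L S T]
  11. access H: MISS, evict L. Cache (LRU->MRU): [S T H]
Total: 7 hits, 4 misses, 1 evictions

Hit rate = 7/11

Answer: 7/11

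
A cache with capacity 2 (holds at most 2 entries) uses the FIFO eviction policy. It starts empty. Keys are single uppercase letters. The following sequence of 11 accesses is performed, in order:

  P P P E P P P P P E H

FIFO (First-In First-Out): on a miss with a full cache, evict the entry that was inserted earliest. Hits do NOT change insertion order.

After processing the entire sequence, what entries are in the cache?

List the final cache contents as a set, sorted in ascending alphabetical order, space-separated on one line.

Answer: E H

Derivation:
FIFO simulation (capacity=2):
  1. access P: MISS. Cache (old->new): [P]
  2. access P: HIT. Cache (old->new): [P]
  3. access P: HIT. Cache (old->new): [P]
  4. access E: MISS. Cache (old->new): [P E]
  5. access P: HIT. Cache (old->new): [P E]
  6. access P: HIT. Cache (old->new): [P E]
  7. access P: HIT. Cache (old->new): [P E]
  8. access P: HIT. Cache (old->new): [P E]
  9. access P: HIT. Cache (old->new): [P E]
  10. access E: HIT. Cache (old->new): [P E]
  11. access H: MISS, evict P. Cache (old->new): [E H]
Total: 8 hits, 3 misses, 1 evictions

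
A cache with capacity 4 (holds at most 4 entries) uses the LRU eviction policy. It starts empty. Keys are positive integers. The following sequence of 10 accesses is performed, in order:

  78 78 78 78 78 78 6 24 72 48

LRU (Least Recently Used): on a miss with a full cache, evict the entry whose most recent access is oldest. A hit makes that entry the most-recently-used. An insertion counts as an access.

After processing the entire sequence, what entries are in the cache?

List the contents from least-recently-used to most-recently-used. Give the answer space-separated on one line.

LRU simulation (capacity=4):
  1. access 78: MISS. Cache (LRU->MRU): [78]
  2. access 78: HIT. Cache (LRU->MRU): [78]
  3. access 78: HIT. Cache (LRU->MRU): [78]
  4. access 78: HIT. Cache (LRU->MRU): [78]
  5. access 78: HIT. Cache (LRU->MRU): [78]
  6. access 78: HIT. Cache (LRU->MRU): [78]
  7. access 6: MISS. Cache (LRU->MRU): [78 6]
  8. access 24: MISS. Cache (LRU->MRU): [78 6 24]
  9. access 72: MISS. Cache (LRU->MRU): [78 6 24 72]
  10. access 48: MISS, evict 78. Cache (LRU->MRU): [6 24 72 48]
Total: 5 hits, 5 misses, 1 evictions

Answer: 6 24 72 48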